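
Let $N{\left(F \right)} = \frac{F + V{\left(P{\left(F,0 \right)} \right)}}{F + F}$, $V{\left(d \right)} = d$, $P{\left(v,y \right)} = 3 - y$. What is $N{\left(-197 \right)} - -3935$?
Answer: $\frac{775292}{197} \approx 3935.5$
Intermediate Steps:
$N{\left(F \right)} = \frac{3 + F}{2 F}$ ($N{\left(F \right)} = \frac{F + \left(3 - 0\right)}{F + F} = \frac{F + \left(3 + 0\right)}{2 F} = \left(F + 3\right) \frac{1}{2 F} = \left(3 + F\right) \frac{1}{2 F} = \frac{3 + F}{2 F}$)
$N{\left(-197 \right)} - -3935 = \frac{3 - 197}{2 \left(-197\right)} - -3935 = \frac{1}{2} \left(- \frac{1}{197}\right) \left(-194\right) + 3935 = \frac{97}{197} + 3935 = \frac{775292}{197}$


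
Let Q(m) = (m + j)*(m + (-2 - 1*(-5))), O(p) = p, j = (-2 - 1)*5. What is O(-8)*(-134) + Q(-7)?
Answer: 1160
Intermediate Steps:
j = -15 (j = -3*5 = -15)
Q(m) = (-15 + m)*(3 + m) (Q(m) = (m - 15)*(m + (-2 - 1*(-5))) = (-15 + m)*(m + (-2 + 5)) = (-15 + m)*(m + 3) = (-15 + m)*(3 + m))
O(-8)*(-134) + Q(-7) = -8*(-134) + (-45 + (-7)² - 12*(-7)) = 1072 + (-45 + 49 + 84) = 1072 + 88 = 1160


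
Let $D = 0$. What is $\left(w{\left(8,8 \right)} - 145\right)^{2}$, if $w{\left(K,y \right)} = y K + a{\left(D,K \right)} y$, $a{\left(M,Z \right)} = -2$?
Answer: $9409$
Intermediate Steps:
$w{\left(K,y \right)} = - 2 y + K y$ ($w{\left(K,y \right)} = y K - 2 y = K y - 2 y = - 2 y + K y$)
$\left(w{\left(8,8 \right)} - 145\right)^{2} = \left(8 \left(-2 + 8\right) - 145\right)^{2} = \left(8 \cdot 6 - 145\right)^{2} = \left(48 - 145\right)^{2} = \left(-97\right)^{2} = 9409$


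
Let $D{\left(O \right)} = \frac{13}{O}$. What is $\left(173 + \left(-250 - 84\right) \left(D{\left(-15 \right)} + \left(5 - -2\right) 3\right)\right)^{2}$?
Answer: $\frac{9657582529}{225} \approx 4.2923 \cdot 10^{7}$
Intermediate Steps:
$\left(173 + \left(-250 - 84\right) \left(D{\left(-15 \right)} + \left(5 - -2\right) 3\right)\right)^{2} = \left(173 + \left(-250 - 84\right) \left(\frac{13}{-15} + \left(5 - -2\right) 3\right)\right)^{2} = \left(173 - 334 \left(13 \left(- \frac{1}{15}\right) + \left(5 + 2\right) 3\right)\right)^{2} = \left(173 - 334 \left(- \frac{13}{15} + 7 \cdot 3\right)\right)^{2} = \left(173 - 334 \left(- \frac{13}{15} + 21\right)\right)^{2} = \left(173 - \frac{100868}{15}\right)^{2} = \left(- \frac{98273}{15}\right)^{2} = \frac{9657582529}{225}$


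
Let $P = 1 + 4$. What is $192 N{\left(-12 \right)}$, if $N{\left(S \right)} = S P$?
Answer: $-11520$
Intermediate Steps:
$P = 5$
$N{\left(S \right)} = 5 S$ ($N{\left(S \right)} = S 5 = 5 S$)
$192 N{\left(-12 \right)} = 192 \cdot 5 \left(-12\right) = 192 \left(-60\right) = -11520$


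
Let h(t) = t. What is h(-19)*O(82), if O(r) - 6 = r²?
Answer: -127870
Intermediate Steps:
O(r) = 6 + r²
h(-19)*O(82) = -19*(6 + 82²) = -19*(6 + 6724) = -19*6730 = -127870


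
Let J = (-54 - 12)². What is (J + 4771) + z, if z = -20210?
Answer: -11083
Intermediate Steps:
J = 4356 (J = (-66)² = 4356)
(J + 4771) + z = (4356 + 4771) - 20210 = 9127 - 20210 = -11083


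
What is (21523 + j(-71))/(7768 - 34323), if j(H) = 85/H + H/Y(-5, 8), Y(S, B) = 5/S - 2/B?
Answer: -7660404/9427025 ≈ -0.81260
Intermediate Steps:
Y(S, B) = -2/B + 5/S
j(H) = 85/H - 4*H/5 (j(H) = 85/H + H/(-2/8 + 5/(-5)) = 85/H + H/(-2*1/8 + 5*(-1/5)) = 85/H + H/(-1/4 - 1) = 85/H + H/(-5/4) = 85/H + H*(-4/5) = 85/H - 4*H/5)
(21523 + j(-71))/(7768 - 34323) = (21523 + (85/(-71) - 4/5*(-71)))/(7768 - 34323) = (21523 + (85*(-1/71) + 284/5))/(-26555) = (21523 + (-85/71 + 284/5))*(-1/26555) = (21523 + 19739/355)*(-1/26555) = (7660404/355)*(-1/26555) = -7660404/9427025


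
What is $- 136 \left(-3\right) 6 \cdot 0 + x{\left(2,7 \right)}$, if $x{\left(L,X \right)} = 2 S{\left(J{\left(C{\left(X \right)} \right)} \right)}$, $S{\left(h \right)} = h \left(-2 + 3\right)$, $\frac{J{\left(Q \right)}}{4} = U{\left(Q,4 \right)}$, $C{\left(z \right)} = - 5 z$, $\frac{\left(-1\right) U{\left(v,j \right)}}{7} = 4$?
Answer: $-224$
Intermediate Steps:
$U{\left(v,j \right)} = -28$ ($U{\left(v,j \right)} = \left(-7\right) 4 = -28$)
$J{\left(Q \right)} = -112$ ($J{\left(Q \right)} = 4 \left(-28\right) = -112$)
$S{\left(h \right)} = h$ ($S{\left(h \right)} = h 1 = h$)
$x{\left(L,X \right)} = -224$ ($x{\left(L,X \right)} = 2 \left(-112\right) = -224$)
$- 136 \left(-3\right) 6 \cdot 0 + x{\left(2,7 \right)} = - 136 \left(-3\right) 6 \cdot 0 - 224 = - 136 \left(\left(-18\right) 0\right) - 224 = \left(-136\right) 0 - 224 = 0 - 224 = -224$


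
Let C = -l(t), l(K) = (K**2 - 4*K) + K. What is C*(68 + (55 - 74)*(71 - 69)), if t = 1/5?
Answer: 84/5 ≈ 16.800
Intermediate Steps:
t = 1/5 ≈ 0.20000
l(K) = K**2 - 3*K
C = 14/25 (C = -(-3 + 1/5)/5 = -(-14)/(5*5) = -1*(-14/25) = 14/25 ≈ 0.56000)
C*(68 + (55 - 74)*(71 - 69)) = 14*(68 + (55 - 74)*(71 - 69))/25 = 14*(68 - 19*2)/25 = 14*(68 - 38)/25 = (14/25)*30 = 84/5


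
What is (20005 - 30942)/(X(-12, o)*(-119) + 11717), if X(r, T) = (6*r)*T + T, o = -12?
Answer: 10937/89671 ≈ 0.12197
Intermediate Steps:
X(r, T) = T + 6*T*r (X(r, T) = 6*T*r + T = T + 6*T*r)
(20005 - 30942)/(X(-12, o)*(-119) + 11717) = (20005 - 30942)/(-12*(1 + 6*(-12))*(-119) + 11717) = -10937/(-12*(1 - 72)*(-119) + 11717) = -10937/(-12*(-71)*(-119) + 11717) = -10937/(852*(-119) + 11717) = -10937/(-101388 + 11717) = -10937/(-89671) = -10937*(-1/89671) = 10937/89671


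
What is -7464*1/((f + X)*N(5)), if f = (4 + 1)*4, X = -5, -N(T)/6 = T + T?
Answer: 622/75 ≈ 8.2933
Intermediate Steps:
N(T) = -12*T (N(T) = -6*(T + T) = -12*T)
f = 20 (f = 5*4 = 20)
-7464*1/((f + X)*N(5)) = -7464*(-1/(60*(20 - 5))) = -7464/(15*(-60)) = -7464/(-900) = -7464*(-1/900) = 622/75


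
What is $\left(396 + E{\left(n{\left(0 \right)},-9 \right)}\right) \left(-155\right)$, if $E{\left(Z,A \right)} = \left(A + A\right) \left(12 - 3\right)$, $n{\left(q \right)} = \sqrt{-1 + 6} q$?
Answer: $-36270$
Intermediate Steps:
$n{\left(q \right)} = q \sqrt{5}$ ($n{\left(q \right)} = \sqrt{5} q = q \sqrt{5}$)
$E{\left(Z,A \right)} = 18 A$ ($E{\left(Z,A \right)} = 2 A 9 = 18 A$)
$\left(396 + E{\left(n{\left(0 \right)},-9 \right)}\right) \left(-155\right) = \left(396 + 18 \left(-9\right)\right) \left(-155\right) = \left(396 - 162\right) \left(-155\right) = 234 \left(-155\right) = -36270$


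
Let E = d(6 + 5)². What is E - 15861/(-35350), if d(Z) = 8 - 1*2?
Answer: 1288461/35350 ≈ 36.449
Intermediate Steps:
d(Z) = 6 (d(Z) = 8 - 2 = 6)
E = 36 (E = 6² = 36)
E - 15861/(-35350) = 36 - 15861/(-35350) = 36 - 15861*(-1)/35350 = 36 - 1*(-15861/35350) = 36 + 15861/35350 = 1288461/35350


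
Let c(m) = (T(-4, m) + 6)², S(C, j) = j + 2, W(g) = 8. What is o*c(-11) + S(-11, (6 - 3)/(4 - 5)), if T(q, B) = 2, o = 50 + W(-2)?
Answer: 3711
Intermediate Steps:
o = 58 (o = 50 + 8 = 58)
S(C, j) = 2 + j
c(m) = 64 (c(m) = (2 + 6)² = 8² = 64)
o*c(-11) + S(-11, (6 - 3)/(4 - 5)) = 58*64 + (2 + (6 - 3)/(4 - 5)) = 3712 + (2 + 3/(-1)) = 3712 + (2 + 3*(-1)) = 3712 + (2 - 3) = 3712 - 1 = 3711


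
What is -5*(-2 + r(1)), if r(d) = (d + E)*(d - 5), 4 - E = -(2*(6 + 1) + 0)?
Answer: 390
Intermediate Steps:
E = 18 (E = 4 - (-1)*(2*(6 + 1) + 0) = 4 - (-1)*(2*7 + 0) = 4 - (-1)*(14 + 0) = 4 - (-1)*14 = 4 - 1*(-14) = 4 + 14 = 18)
r(d) = (-5 + d)*(18 + d) (r(d) = (d + 18)*(d - 5) = (18 + d)*(-5 + d) = (-5 + d)*(18 + d))
-5*(-2 + r(1)) = -5*(-2 + (-90 + 1² + 13*1)) = -5*(-2 + (-90 + 1 + 13)) = -5*(-2 - 76) = -5*(-78) = 390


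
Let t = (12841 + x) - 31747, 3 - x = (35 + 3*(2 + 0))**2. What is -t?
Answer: 20584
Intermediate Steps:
x = -1678 (x = 3 - (35 + 3*(2 + 0))**2 = 3 - (35 + 3*2)**2 = 3 - (35 + 6)**2 = 3 - 1*41**2 = 3 - 1*1681 = 3 - 1681 = -1678)
t = -20584 (t = (12841 - 1678) - 31747 = 11163 - 31747 = -20584)
-t = -1*(-20584) = 20584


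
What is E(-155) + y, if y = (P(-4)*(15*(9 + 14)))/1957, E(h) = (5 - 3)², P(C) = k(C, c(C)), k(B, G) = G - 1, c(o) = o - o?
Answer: 7483/1957 ≈ 3.8237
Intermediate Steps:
c(o) = 0
k(B, G) = -1 + G
P(C) = -1 (P(C) = -1 + 0 = -1)
E(h) = 4 (E(h) = 2² = 4)
y = -345/1957 (y = -15*(9 + 14)/1957 = -15*23*(1/1957) = -1*345*(1/1957) = -345*1/1957 = -345/1957 ≈ -0.17629)
E(-155) + y = 4 - 345/1957 = 7483/1957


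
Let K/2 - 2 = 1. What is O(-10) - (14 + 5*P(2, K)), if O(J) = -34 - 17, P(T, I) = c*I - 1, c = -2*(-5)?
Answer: -360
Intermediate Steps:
c = 10
K = 6 (K = 4 + 2*1 = 4 + 2 = 6)
P(T, I) = -1 + 10*I (P(T, I) = 10*I - 1 = -1 + 10*I)
O(J) = -51
O(-10) - (14 + 5*P(2, K)) = -51 - (14 + 5*(-1 + 10*6)) = -51 - (14 + 5*(-1 + 60)) = -51 - (14 + 5*59) = -51 - (14 + 295) = -51 - 1*309 = -51 - 309 = -360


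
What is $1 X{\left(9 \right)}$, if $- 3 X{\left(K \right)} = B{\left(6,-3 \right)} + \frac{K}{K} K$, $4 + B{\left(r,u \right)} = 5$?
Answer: $- \frac{10}{3} \approx -3.3333$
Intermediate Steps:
$B{\left(r,u \right)} = 1$ ($B{\left(r,u \right)} = -4 + 5 = 1$)
$X{\left(K \right)} = - \frac{1}{3} - \frac{K}{3}$ ($X{\left(K \right)} = - \frac{1 + \frac{K}{K} K}{3} = - \frac{1 + 1 K}{3} = - \frac{1 + K}{3} = - \frac{1}{3} - \frac{K}{3}$)
$1 X{\left(9 \right)} = 1 \left(- \frac{1}{3} - 3\right) = 1 \left(- \frac{10}{3}\right) = - \frac{10}{3}$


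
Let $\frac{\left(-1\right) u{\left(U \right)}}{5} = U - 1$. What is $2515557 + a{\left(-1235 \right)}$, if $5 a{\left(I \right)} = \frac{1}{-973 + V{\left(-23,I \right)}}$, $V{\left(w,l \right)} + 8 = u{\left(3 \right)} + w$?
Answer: $\frac{12753873989}{5070} \approx 2.5156 \cdot 10^{6}$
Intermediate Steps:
$u{\left(U \right)} = 5 - 5 U$ ($u{\left(U \right)} = - 5 \left(U - 1\right) = - 5 \left(-1 + U\right) = 5 - 5 U$)
$V{\left(w,l \right)} = -18 + w$ ($V{\left(w,l \right)} = -8 + \left(\left(5 - 15\right) + w\right) = -8 + \left(-10 + w\right) = -18 + w$)
$a{\left(I \right)} = - \frac{1}{5070}$ ($a{\left(I \right)} = \frac{1}{5 \left(-973 - 41\right)} = \frac{1}{5 \left(-1014\right)} = \frac{1}{5} \left(- \frac{1}{1014}\right) = - \frac{1}{5070}$)
$2515557 + a{\left(-1235 \right)} = 2515557 - \frac{1}{5070} = \frac{12753873989}{5070}$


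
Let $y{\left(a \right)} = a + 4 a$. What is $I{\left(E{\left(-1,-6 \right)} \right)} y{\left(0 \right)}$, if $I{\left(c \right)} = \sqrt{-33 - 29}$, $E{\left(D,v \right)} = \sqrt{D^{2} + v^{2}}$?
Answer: $0$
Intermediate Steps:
$y{\left(a \right)} = 5 a$
$I{\left(c \right)} = i \sqrt{62}$ ($I{\left(c \right)} = \sqrt{-62} = i \sqrt{62}$)
$I{\left(E{\left(-1,-6 \right)} \right)} y{\left(0 \right)} = i \sqrt{62} \cdot 5 \cdot 0 = i \sqrt{62} \cdot 0 = 0$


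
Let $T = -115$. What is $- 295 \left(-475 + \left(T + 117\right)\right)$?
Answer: $139535$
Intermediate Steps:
$- 295 \left(-475 + \left(T + 117\right)\right) = - 295 \left(-475 + \left(-115 + 117\right)\right) = - 295 \left(-475 + 2\right) = \left(-295\right) \left(-473\right) = 139535$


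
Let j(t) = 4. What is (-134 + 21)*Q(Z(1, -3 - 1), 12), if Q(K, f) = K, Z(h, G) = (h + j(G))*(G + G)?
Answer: 4520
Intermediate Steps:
Z(h, G) = 2*G*(4 + h) (Z(h, G) = (h + 4)*(G + G) = (4 + h)*(2*G) = 2*G*(4 + h))
(-134 + 21)*Q(Z(1, -3 - 1), 12) = (-134 + 21)*(2*(-3 - 1)*(4 + 1)) = -226*(-4)*5 = -113*(-40) = 4520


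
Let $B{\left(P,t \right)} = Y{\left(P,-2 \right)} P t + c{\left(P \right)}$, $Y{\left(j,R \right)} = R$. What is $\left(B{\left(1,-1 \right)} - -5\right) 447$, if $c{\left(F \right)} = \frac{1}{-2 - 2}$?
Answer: $\frac{12069}{4} \approx 3017.3$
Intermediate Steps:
$c{\left(F \right)} = - \frac{1}{4}$ ($c{\left(F \right)} = \frac{1}{-4} = - \frac{1}{4}$)
$B{\left(P,t \right)} = - \frac{1}{4} - 2 P t$ ($B{\left(P,t \right)} = - 2 P t - \frac{1}{4} = - \frac{1}{4} - 2 P t$)
$\left(B{\left(1,-1 \right)} - -5\right) 447 = \left(\left(- \frac{1}{4} - 2 \left(-1\right)\right) - -5\right) 447 = \left(\left(- \frac{1}{4} + 2\right) + 5\right) 447 = \left(\frac{7}{4} + 5\right) 447 = \frac{27}{4} \cdot 447 = \frac{12069}{4}$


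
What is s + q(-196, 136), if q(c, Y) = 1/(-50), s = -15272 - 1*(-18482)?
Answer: 160499/50 ≈ 3210.0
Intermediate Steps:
s = 3210 (s = -15272 + 18482 = 3210)
q(c, Y) = -1/50
s + q(-196, 136) = 3210 - 1/50 = 160499/50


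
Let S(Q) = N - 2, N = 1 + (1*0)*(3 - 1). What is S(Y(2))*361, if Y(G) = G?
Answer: -361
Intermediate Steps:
N = 1 (N = 1 + 0*2 = 1 + 0 = 1)
S(Q) = -1 (S(Q) = 1 - 2 = -1)
S(Y(2))*361 = -1*361 = -361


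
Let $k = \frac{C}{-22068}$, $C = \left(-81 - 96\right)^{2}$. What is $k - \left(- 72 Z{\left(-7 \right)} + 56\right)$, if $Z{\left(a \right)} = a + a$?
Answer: $- \frac{2612409}{2452} \approx -1065.4$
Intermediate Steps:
$Z{\left(a \right)} = 2 a$
$C = 31329$ ($C = \left(-177\right)^{2} = 31329$)
$k = - \frac{3481}{2452}$ ($k = \frac{31329}{-22068} = 31329 \left(- \frac{1}{22068}\right) = - \frac{3481}{2452} \approx -1.4197$)
$k - \left(- 72 Z{\left(-7 \right)} + 56\right) = - \frac{3481}{2452} - \left(- 72 \cdot 2 \left(-7\right) + 56\right) = - \frac{3481}{2452} - \left(\left(-72\right) \left(-14\right) + 56\right) = - \frac{3481}{2452} - \left(1008 + 56\right) = - \frac{3481}{2452} - 1064 = - \frac{2612409}{2452}$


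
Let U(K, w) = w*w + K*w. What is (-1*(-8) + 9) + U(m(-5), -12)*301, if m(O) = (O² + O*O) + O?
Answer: -119179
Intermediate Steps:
m(O) = O + 2*O² (m(O) = (O² + O²) + O = 2*O² + O = O + 2*O²)
U(K, w) = w² + K*w
(-1*(-8) + 9) + U(m(-5), -12)*301 = (-1*(-8) + 9) - 12*(-5*(1 + 2*(-5)) - 12)*301 = (8 + 9) - 12*(-5*(1 - 10) - 12)*301 = 17 - 12*(-5*(-9) - 12)*301 = 17 - 12*(45 - 12)*301 = 17 - 12*33*301 = 17 - 396*301 = 17 - 119196 = -119179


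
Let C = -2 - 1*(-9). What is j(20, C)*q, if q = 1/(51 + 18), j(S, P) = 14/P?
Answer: 2/69 ≈ 0.028986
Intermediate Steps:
C = 7 (C = -2 + 9 = 7)
q = 1/69 ≈ 0.014493
j(20, C)*q = (14/7)*(1/69) = (14*(⅐))*(1/69) = 2*(1/69) = 2/69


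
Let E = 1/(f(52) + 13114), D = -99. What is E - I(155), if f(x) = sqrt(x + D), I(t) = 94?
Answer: (-94*sqrt(47) + 1232715*I)/(sqrt(47) - 13114*I) ≈ -94.0 - 3.9872e-8*I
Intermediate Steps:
f(x) = sqrt(-99 + x) (f(x) = sqrt(x - 99) = sqrt(-99 + x))
E = 1/(13114 + I*sqrt(47)) (E = 1/(sqrt(-99 + 52) + 13114) = 1/(sqrt(-47) + 13114) = 1/(I*sqrt(47) + 13114) = 1/(13114 + I*sqrt(47)) ≈ 7.6254e-5 - 3.99e-8*I)
E - I(155) = (13114/171977043 - I*sqrt(47)/171977043) - 1*94 = (13114/171977043 - I*sqrt(47)/171977043) - 94 = -16165828928/171977043 - I*sqrt(47)/171977043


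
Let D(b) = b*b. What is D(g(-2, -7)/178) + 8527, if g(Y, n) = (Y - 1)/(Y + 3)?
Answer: 270169477/31684 ≈ 8527.0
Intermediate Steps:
g(Y, n) = (-1 + Y)/(3 + Y)
D(b) = b**2
D(g(-2, -7)/178) + 8527 = (((-1 - 2)/(3 - 2))/178)**2 + 8527 = ((-3/1)*(1/178))**2 + 8527 = ((1*(-3))*(1/178))**2 + 8527 = (-3*1/178)**2 + 8527 = (-3/178)**2 + 8527 = 9/31684 + 8527 = 270169477/31684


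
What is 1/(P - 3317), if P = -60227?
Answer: -1/63544 ≈ -1.5737e-5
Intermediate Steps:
1/(P - 3317) = 1/(-60227 - 3317) = 1/(-63544) = -1/63544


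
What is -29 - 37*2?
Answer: -103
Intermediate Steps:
-29 - 37*2 = -29 - 74 = -103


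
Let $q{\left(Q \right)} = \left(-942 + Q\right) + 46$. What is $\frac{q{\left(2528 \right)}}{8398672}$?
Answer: $\frac{102}{524917} \approx 0.00019432$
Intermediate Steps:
$q{\left(Q \right)} = -896 + Q$
$\frac{q{\left(2528 \right)}}{8398672} = \frac{-896 + 2528}{8398672} = 1632 \cdot \frac{1}{8398672} = \frac{102}{524917}$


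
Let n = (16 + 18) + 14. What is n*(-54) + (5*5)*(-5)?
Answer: -2717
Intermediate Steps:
n = 48 (n = 34 + 14 = 48)
n*(-54) + (5*5)*(-5) = 48*(-54) + (5*5)*(-5) = -2592 + 25*(-5) = -2592 - 125 = -2717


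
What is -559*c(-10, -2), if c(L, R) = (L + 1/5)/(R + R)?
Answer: -27391/20 ≈ -1369.6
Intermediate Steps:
c(L, R) = (⅕ + L)/(2*R) (c(L, R) = (L + ⅕)/((2*R)) = (⅕ + L)*(1/(2*R)) = (⅕ + L)/(2*R))
-559*c(-10, -2) = -559*(1 + 5*(-10))/(10*(-2)) = -559*(-1)*(1 - 50)/(10*2) = -559*(-1)*(-49)/(10*2) = -559*49/20 = -27391/20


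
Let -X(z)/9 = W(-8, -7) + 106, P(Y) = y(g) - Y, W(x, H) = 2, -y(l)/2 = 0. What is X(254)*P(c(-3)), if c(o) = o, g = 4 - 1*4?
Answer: -2916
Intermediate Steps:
g = 0 (g = 4 - 4 = 0)
y(l) = 0 (y(l) = -2*0 = 0)
P(Y) = -Y (P(Y) = 0 - Y = -Y)
X(z) = -972 (X(z) = -9*(2 + 106) = -9*108 = -972)
X(254)*P(c(-3)) = -(-972)*(-3) = -972*3 = -2916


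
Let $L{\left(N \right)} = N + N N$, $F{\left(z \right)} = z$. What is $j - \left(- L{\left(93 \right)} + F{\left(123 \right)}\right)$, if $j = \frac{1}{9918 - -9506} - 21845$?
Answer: $- \frac{256901823}{19424} \approx -13226.0$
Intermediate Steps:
$L{\left(N \right)} = N + N^{2}$
$j = - \frac{424317279}{19424}$ ($j = \frac{1}{9918 + \left(-367 + 9873\right)} - 21845 = \frac{1}{9918 + 9506} - 21845 = \frac{1}{19424} - 21845 = - \frac{424317279}{19424} \approx -21845.0$)
$j - \left(- L{\left(93 \right)} + F{\left(123 \right)}\right) = - \frac{424317279}{19424} + \left(93 \left(1 + 93\right) - 123\right) = - \frac{424317279}{19424} + \left(93 \cdot 94 - 123\right) = - \frac{424317279}{19424} + \left(8742 - 123\right) = - \frac{424317279}{19424} + 8619 = - \frac{256901823}{19424}$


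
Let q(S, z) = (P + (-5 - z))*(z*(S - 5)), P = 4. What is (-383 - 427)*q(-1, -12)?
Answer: -641520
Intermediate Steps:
q(S, z) = z*(-1 - z)*(-5 + S) (q(S, z) = (4 + (-5 - z))*(z*(S - 5)) = (-1 - z)*(z*(-5 + S)) = z*(-1 - z)*(-5 + S))
(-383 - 427)*q(-1, -12) = (-383 - 427)*(-12*(5 - 1*(-1) + 5*(-12) - 1*(-1)*(-12))) = -(-9720)*(5 + 1 - 60 - 12) = -(-9720)*(-66) = -810*792 = -641520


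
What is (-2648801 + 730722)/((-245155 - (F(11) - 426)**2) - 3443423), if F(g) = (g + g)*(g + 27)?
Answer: 1918079/3856678 ≈ 0.49734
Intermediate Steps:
F(g) = 2*g*(27 + g) (F(g) = (2*g)*(27 + g) = 2*g*(27 + g))
(-2648801 + 730722)/((-245155 - (F(11) - 426)**2) - 3443423) = (-2648801 + 730722)/((-245155 - (2*11*(27 + 11) - 426)**2) - 3443423) = -1918079/((-245155 - (2*11*38 - 426)**2) - 3443423) = -1918079/((-245155 - (836 - 426)**2) - 3443423) = -1918079/((-245155 - 1*410**2) - 3443423) = -1918079/((-245155 - 1*168100) - 3443423) = -1918079/((-245155 - 168100) - 3443423) = -1918079/(-413255 - 3443423) = -1918079/(-3856678) = -1918079*(-1/3856678) = 1918079/3856678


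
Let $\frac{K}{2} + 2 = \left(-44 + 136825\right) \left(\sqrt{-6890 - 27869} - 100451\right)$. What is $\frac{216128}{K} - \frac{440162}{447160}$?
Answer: $- \frac{2596734885137217936039043}{2637998495120221022533940} - \frac{923818874 i \sqrt{34759}}{11798901937204674043} \approx -0.98436 - 1.4598 \cdot 10^{-8} i$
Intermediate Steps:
$K = -27479576466 + 273562 i \sqrt{34759}$ ($K = -4 + 2 \left(-44 + 136825\right) \left(\sqrt{-6890 - 27869} - 100451\right) = -4 + 2 \cdot 136781 \left(\sqrt{-34759} - 100451\right) = -4 + 2 \cdot 136781 \left(i \sqrt{34759} - 100451\right) = -4 + 2 \cdot 136781 \left(-100451 + i \sqrt{34759}\right) = -4 + 2 \left(-13739788231 + 136781 i \sqrt{34759}\right) = -4 - \left(27479576462 - 273562 i \sqrt{34759}\right) = -27479576466 + 273562 i \sqrt{34759} \approx -2.748 \cdot 10^{10} + 5.1002 \cdot 10^{7} i$)
$\frac{216128}{K} - \frac{440162}{447160} = \frac{216128}{-27479576466 + 273562 i \sqrt{34759}} - \frac{440162}{447160} = \frac{216128}{-27479576466 + 273562 i \sqrt{34759}} - \frac{220081}{223580} = - \frac{220081}{223580} + \frac{216128}{-27479576466 + 273562 i \sqrt{34759}}$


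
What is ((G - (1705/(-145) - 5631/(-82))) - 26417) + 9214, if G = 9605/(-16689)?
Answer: -685007341609/39686442 ≈ -17261.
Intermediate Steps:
G = -9605/16689 (G = 9605*(-1/16689) = -9605/16689 ≈ -0.57553)
((G - (1705/(-145) - 5631/(-82))) - 26417) + 9214 = ((-9605/16689 - (1705/(-145) - 5631/(-82))) - 26417) + 9214 = ((-9605/16689 - (1705*(-1/145) - 5631*(-1/82))) - 26417) + 9214 = ((-9605/16689 - (-341/29 + 5631/82)) - 26417) + 9214 = ((-9605/16689 - 1*135337/2378) - 26417) + 9214 = ((-9605/16689 - 135337/2378) - 26417) + 9214 = (-2281479883/39686442 - 26417) + 9214 = -1050678218197/39686442 + 9214 = -685007341609/39686442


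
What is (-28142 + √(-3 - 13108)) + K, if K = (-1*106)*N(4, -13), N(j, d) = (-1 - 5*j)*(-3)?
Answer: -34820 + I*√13111 ≈ -34820.0 + 114.5*I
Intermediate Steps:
N(j, d) = 3 + 15*j
K = -6678 (K = (-1*106)*(3 + 15*4) = -106*(3 + 60) = -106*63 = -6678)
(-28142 + √(-3 - 13108)) + K = (-28142 + √(-3 - 13108)) - 6678 = (-28142 + √(-13111)) - 6678 = (-28142 + I*√13111) - 6678 = -34820 + I*√13111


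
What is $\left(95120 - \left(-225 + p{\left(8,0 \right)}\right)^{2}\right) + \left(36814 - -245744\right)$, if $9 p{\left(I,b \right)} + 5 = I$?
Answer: $\frac{2944826}{9} \approx 3.272 \cdot 10^{5}$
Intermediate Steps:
$p{\left(I,b \right)} = - \frac{5}{9} + \frac{I}{9}$
$\left(95120 - \left(-225 + p{\left(8,0 \right)}\right)^{2}\right) + \left(36814 - -245744\right) = \left(95120 - \left(-225 + \left(- \frac{5}{9} + \frac{1}{9} \cdot 8\right)\right)^{2}\right) + \left(36814 - -245744\right) = \left(95120 - \left(-225 + \left(- \frac{5}{9} + \frac{8}{9}\right)\right)^{2}\right) + \left(36814 + 245744\right) = \left(95120 - \left(-225 + \frac{1}{3}\right)^{2}\right) + 282558 = \left(95120 - \left(- \frac{674}{3}\right)^{2}\right) + 282558 = \left(95120 - \frac{454276}{9}\right) + 282558 = \frac{401804}{9} + 282558 = \frac{2944826}{9}$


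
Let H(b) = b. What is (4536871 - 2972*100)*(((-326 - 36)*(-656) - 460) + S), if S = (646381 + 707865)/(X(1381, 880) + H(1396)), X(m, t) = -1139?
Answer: 263988753577430/257 ≈ 1.0272e+12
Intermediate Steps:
S = 1354246/257 (S = (646381 + 707865)/(-1139 + 1396) = 1354246/257 ≈ 5269.4)
(4536871 - 2972*100)*(((-326 - 36)*(-656) - 460) + S) = (4536871 - 2972*100)*(((-326 - 36)*(-656) - 460) + 1354246/257) = (4536871 - 297200)*((-362*(-656) - 460) + 1354246/257) = 4239671*((237472 - 460) + 1354246/257) = 4239671*(237012 + 1354246/257) = 4239671*(62266330/257) = 263988753577430/257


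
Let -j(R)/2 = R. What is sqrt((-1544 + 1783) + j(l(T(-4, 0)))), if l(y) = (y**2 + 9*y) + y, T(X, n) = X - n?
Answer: sqrt(287) ≈ 16.941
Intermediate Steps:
l(y) = y**2 + 10*y
j(R) = -2*R
sqrt((-1544 + 1783) + j(l(T(-4, 0)))) = sqrt((-1544 + 1783) - 2*(-4 - 1*0)*(10 + (-4 - 1*0))) = sqrt(239 - 2*(-4 + 0)*(10 + (-4 + 0))) = sqrt(239 - (-8)*(10 - 4)) = sqrt(239 - (-8)*6) = sqrt(239 - 2*(-24)) = sqrt(239 + 48) = sqrt(287)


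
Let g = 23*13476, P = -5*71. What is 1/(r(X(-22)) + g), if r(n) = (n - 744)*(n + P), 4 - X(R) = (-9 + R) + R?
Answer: 1/514674 ≈ 1.9430e-6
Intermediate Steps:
X(R) = 13 - 2*R (X(R) = 4 - ((-9 + R) + R) = 4 - (-9 + 2*R) = 4 + (9 - 2*R) = 13 - 2*R)
P = -355
r(n) = (-744 + n)*(-355 + n) (r(n) = (n - 744)*(n - 355) = (-744 + n)*(-355 + n))
g = 309948
1/(r(X(-22)) + g) = 1/((264120 + (13 - 2*(-22))**2 - 1099*(13 - 2*(-22))) + 309948) = 1/((264120 + (13 + 44)**2 - 1099*(13 + 44)) + 309948) = 1/((264120 + 57**2 - 1099*57) + 309948) = 1/((264120 + 3249 - 62643) + 309948) = 1/(204726 + 309948) = 1/514674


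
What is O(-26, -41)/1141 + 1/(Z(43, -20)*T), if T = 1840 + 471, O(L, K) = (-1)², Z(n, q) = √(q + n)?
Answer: 1/1141 + √23/53153 ≈ 0.00096665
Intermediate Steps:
Z(n, q) = √(n + q)
O(L, K) = 1
T = 2311
O(-26, -41)/1141 + 1/(Z(43, -20)*T) = 1/1141 + 1/(√(43 - 20)*2311) = 1*(1/1141) + (1/2311)/√23 = 1/1141 + (√23/23)*(1/2311) = 1/1141 + √23/53153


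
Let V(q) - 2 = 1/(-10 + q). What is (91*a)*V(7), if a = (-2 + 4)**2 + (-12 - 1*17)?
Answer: -11375/3 ≈ -3791.7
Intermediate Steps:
a = -25 (a = 2**2 + (-12 - 17) = 4 - 29 = -25)
V(q) = 2 + 1/(-10 + q)
(91*a)*V(7) = (91*(-25))*((-19 + 2*7)/(-10 + 7)) = -2275*(-19 + 14)/(-3) = -(-2275)*(-5)/3 = -2275*5/3 = -11375/3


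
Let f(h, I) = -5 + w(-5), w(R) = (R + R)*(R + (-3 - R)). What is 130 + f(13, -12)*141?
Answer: 3655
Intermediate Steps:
w(R) = -6*R (w(R) = (2*R)*(-3) = -6*R)
f(h, I) = 25 (f(h, I) = -5 - 6*(-5) = -5 + 30 = 25)
130 + f(13, -12)*141 = 130 + 25*141 = 130 + 3525 = 3655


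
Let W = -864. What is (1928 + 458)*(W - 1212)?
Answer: -4953336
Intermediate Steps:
(1928 + 458)*(W - 1212) = (1928 + 458)*(-864 - 1212) = 2386*(-2076) = -4953336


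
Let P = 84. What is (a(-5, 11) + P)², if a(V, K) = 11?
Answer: 9025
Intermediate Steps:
(a(-5, 11) + P)² = (11 + 84)² = 95² = 9025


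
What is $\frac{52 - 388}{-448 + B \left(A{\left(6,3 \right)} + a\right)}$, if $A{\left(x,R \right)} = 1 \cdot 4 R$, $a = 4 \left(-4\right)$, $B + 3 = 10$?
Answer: $\frac{12}{17} \approx 0.70588$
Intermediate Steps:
$B = 7$ ($B = -3 + 10 = 7$)
$a = -16$
$A{\left(x,R \right)} = 4 R$
$\frac{52 - 388}{-448 + B \left(A{\left(6,3 \right)} + a\right)} = \frac{52 - 388}{-448 + 7 \left(4 \cdot 3 - 16\right)} = - \frac{336}{-448 + 7 \left(12 - 16\right)} = - \frac{336}{-448 + 7 \left(-4\right)} = - \frac{336}{-448 - 28} = - \frac{336}{-476} = \left(-336\right) \left(- \frac{1}{476}\right) = \frac{12}{17}$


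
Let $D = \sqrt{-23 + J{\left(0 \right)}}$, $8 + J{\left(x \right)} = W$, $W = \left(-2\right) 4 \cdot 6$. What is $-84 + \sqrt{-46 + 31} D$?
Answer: $-84 - \sqrt{1185} \approx -118.42$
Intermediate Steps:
$W = -48$ ($W = \left(-8\right) 6 = -48$)
$J{\left(x \right)} = -56$ ($J{\left(x \right)} = -8 - 48 = -56$)
$D = i \sqrt{79}$ ($D = \sqrt{-23 - 56} = \sqrt{-79} = i \sqrt{79} \approx 8.8882 i$)
$-84 + \sqrt{-46 + 31} D = -84 + \sqrt{-46 + 31} i \sqrt{79} = -84 + \sqrt{-15} i \sqrt{79} = -84 + i \sqrt{15} i \sqrt{79} = -84 - \sqrt{1185}$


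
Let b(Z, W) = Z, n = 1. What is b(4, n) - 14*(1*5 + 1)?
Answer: -80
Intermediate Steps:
b(4, n) - 14*(1*5 + 1) = 4 - 14*(1*5 + 1) = 4 - 14*(5 + 1) = 4 - 14*6 = 4 - 84 = -80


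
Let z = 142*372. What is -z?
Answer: -52824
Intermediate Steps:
z = 52824
-z = -1*52824 = -52824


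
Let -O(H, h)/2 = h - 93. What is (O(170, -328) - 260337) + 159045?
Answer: -100450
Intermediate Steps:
O(H, h) = 186 - 2*h (O(H, h) = -2*(h - 93) = -2*(-93 + h) = 186 - 2*h)
(O(170, -328) - 260337) + 159045 = ((186 - 2*(-328)) - 260337) + 159045 = ((186 + 656) - 260337) + 159045 = (842 - 260337) + 159045 = -259495 + 159045 = -100450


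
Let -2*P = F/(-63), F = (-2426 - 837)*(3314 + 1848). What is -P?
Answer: 8421803/63 ≈ 1.3368e+5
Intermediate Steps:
F = -16843606 (F = -3263*5162 = -16843606)
P = -8421803/63 (P = -(-8421803)/(-63) = -(-8421803)*(-1)/63 = -1/2*16843606/63 = -8421803/63 ≈ -1.3368e+5)
-P = -1*(-8421803/63) = 8421803/63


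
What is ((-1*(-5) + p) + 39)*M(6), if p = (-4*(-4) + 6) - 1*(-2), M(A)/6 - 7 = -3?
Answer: 1632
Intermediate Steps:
M(A) = 24 (M(A) = 42 + 6*(-3) = 42 - 18 = 24)
p = 24 (p = (16 + 6) + 2 = 22 + 2 = 24)
((-1*(-5) + p) + 39)*M(6) = ((-1*(-5) + 24) + 39)*24 = ((5 + 24) + 39)*24 = (29 + 39)*24 = 68*24 = 1632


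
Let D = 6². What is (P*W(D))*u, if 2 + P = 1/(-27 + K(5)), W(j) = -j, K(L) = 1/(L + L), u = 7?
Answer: 138096/269 ≈ 513.37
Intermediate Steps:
D = 36
K(L) = 1/(2*L)
P = -548/269 (P = -2 + 1/(-27 + (½)/5) = -2 + 1/(-27 + (½)*(⅕)) = -2 + 1/(-27 + ⅒) = -2 + 1/(-269/10) = -2 - 10/269 = -548/269 ≈ -2.0372)
(P*W(D))*u = -(-548)*36/269*7 = -548/269*(-36)*7 = (19728/269)*7 = 138096/269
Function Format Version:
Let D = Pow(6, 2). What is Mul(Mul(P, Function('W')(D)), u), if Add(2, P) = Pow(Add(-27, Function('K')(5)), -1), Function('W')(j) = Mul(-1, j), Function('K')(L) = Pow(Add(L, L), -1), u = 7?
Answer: Rational(138096, 269) ≈ 513.37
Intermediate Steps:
D = 36
Function('K')(L) = Mul(Rational(1, 2), Pow(L, -1)) (Function('K')(L) = Pow(Mul(2, L), -1) = Mul(Rational(1, 2), Pow(L, -1)))
P = Rational(-548, 269) (P = Add(-2, Pow(Add(-27, Mul(Rational(1, 2), Pow(5, -1))), -1)) = Add(-2, Pow(Add(-27, Mul(Rational(1, 2), Rational(1, 5))), -1)) = Add(-2, Pow(Add(-27, Rational(1, 10)), -1)) = Add(-2, Pow(Rational(-269, 10), -1)) = Add(-2, Rational(-10, 269)) = Rational(-548, 269) ≈ -2.0372)
Mul(Mul(P, Function('W')(D)), u) = Mul(Mul(Rational(-548, 269), Mul(-1, 36)), 7) = Mul(Mul(Rational(-548, 269), -36), 7) = Mul(Rational(19728, 269), 7) = Rational(138096, 269)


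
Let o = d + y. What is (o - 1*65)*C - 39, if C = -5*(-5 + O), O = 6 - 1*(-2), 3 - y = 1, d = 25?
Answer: 531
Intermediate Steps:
y = 2 (y = 3 - 1*1 = 3 - 1 = 2)
O = 8 (O = 6 + 2 = 8)
o = 27 (o = 25 + 2 = 27)
C = -15 (C = -5*(-5 + 8) = -5*3 = -15)
(o - 1*65)*C - 39 = (27 - 1*65)*(-15) - 39 = (27 - 65)*(-15) - 39 = -38*(-15) - 39 = 570 - 39 = 531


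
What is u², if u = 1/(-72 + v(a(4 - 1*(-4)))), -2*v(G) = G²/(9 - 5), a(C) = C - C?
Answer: 1/5184 ≈ 0.00019290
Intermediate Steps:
a(C) = 0
v(G) = -G²/8 (v(G) = -G²/(2*(9 - 5)) = -G²/(2*4) = -G²/8)
u = -1/72 (u = 1/(-72 - ⅛*0²) = 1/(-72 - ⅛*0) = 1/(-72 + 0) = 1/(-72) = -1/72 ≈ -0.013889)
u² = (-1/72)² = 1/5184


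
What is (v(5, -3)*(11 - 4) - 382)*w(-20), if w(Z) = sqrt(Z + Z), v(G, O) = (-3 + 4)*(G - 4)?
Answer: -750*I*sqrt(10) ≈ -2371.7*I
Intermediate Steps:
v(G, O) = -4 + G (v(G, O) = 1*(-4 + G) = -4 + G)
w(Z) = sqrt(2)*sqrt(Z) (w(Z) = sqrt(2*Z) = sqrt(2)*sqrt(Z))
(v(5, -3)*(11 - 4) - 382)*w(-20) = ((-4 + 5)*(11 - 4) - 382)*(sqrt(2)*sqrt(-20)) = (1*7 - 382)*(sqrt(2)*(2*I*sqrt(5))) = (7 - 382)*(2*I*sqrt(10)) = -750*I*sqrt(10)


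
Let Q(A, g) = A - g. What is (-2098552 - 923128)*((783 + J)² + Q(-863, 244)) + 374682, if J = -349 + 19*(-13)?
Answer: -102319753478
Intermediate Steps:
J = -596 (J = -349 - 247 = -596)
(-2098552 - 923128)*((783 + J)² + Q(-863, 244)) + 374682 = (-2098552 - 923128)*((783 - 596)² + (-863 - 1*244)) + 374682 = -3021680*(187² + (-863 - 244)) + 374682 = -3021680*(34969 - 1107) + 374682 = -3021680*33862 + 374682 = -102320128160 + 374682 = -102319753478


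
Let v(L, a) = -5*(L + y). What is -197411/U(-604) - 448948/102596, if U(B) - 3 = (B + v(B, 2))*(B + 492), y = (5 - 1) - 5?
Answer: -25369555574/6954700701 ≈ -3.6478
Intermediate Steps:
y = -1 (y = 4 - 5 = -1)
v(L, a) = 5 - 5*L (v(L, a) = -5*(L - 1) = -5*(-1 + L) = 5 - 5*L)
U(B) = 3 + (5 - 4*B)*(492 + B) (U(B) = 3 + (B + (5 - 5*B))*(B + 492) = 3 + (5 - 4*B)*(492 + B))
-197411/U(-604) - 448948/102596 = -197411/(2463 - 1963*(-604) - 4*(-604)**2) - 448948/102596 = -197411/(2463 + 1185652 - 4*364816) - 448948*1/102596 = -197411/(2463 + 1185652 - 1459264) - 112237/25649 = -197411/(-271149) - 112237/25649 = -197411*(-1/271149) - 112237/25649 = 197411/271149 - 112237/25649 = -25369555574/6954700701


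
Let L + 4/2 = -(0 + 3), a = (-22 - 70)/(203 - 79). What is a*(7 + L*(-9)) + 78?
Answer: 1222/31 ≈ 39.419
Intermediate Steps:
a = -23/31 (a = -92/124 = -92*1/124 = -23/31 ≈ -0.74194)
L = -5 (L = -2 - (0 + 3) = -2 - 1*3 = -2 - 3 = -5)
a*(7 + L*(-9)) + 78 = -23*(7 - 5*(-9))/31 + 78 = -23*(7 + 45)/31 + 78 = -23/31*52 + 78 = -1196/31 + 78 = 1222/31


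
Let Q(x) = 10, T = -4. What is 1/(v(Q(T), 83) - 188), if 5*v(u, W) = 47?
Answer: -5/893 ≈ -0.0055991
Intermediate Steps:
v(u, W) = 47/5 (v(u, W) = (⅕)*47 = 47/5)
1/(v(Q(T), 83) - 188) = 1/(47/5 - 188) = 1/(-893/5) = -5/893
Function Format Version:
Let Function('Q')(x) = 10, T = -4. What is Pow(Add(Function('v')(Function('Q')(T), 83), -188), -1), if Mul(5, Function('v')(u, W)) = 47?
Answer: Rational(-5, 893) ≈ -0.0055991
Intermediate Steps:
Function('v')(u, W) = Rational(47, 5) (Function('v')(u, W) = Mul(Rational(1, 5), 47) = Rational(47, 5))
Pow(Add(Function('v')(Function('Q')(T), 83), -188), -1) = Pow(Add(Rational(47, 5), -188), -1) = Pow(Rational(-893, 5), -1) = Rational(-5, 893)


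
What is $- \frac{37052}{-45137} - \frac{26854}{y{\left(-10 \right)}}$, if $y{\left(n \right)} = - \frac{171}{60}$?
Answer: $\frac{24244291924}{2572809} \approx 9423.3$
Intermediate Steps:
$y{\left(n \right)} = - \frac{57}{20}$ ($y{\left(n \right)} = \left(-171\right) \frac{1}{60} = - \frac{57}{20}$)
$- \frac{37052}{-45137} - \frac{26854}{y{\left(-10 \right)}} = - \frac{37052}{-45137} - \frac{26854}{- \frac{57}{20}} = \left(-37052\right) \left(- \frac{1}{45137}\right) - - \frac{537080}{57} = \frac{37052}{45137} + \frac{537080}{57} = \frac{24244291924}{2572809}$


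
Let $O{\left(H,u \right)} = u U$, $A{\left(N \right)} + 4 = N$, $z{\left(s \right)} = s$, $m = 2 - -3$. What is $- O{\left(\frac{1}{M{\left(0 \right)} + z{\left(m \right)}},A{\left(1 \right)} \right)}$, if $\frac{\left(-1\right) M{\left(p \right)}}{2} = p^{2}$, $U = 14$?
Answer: $42$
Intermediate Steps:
$m = 5$ ($m = 2 + 3 = 5$)
$A{\left(N \right)} = -4 + N$
$M{\left(p \right)} = - 2 p^{2}$
$O{\left(H,u \right)} = 14 u$ ($O{\left(H,u \right)} = u 14 = 14 u$)
$- O{\left(\frac{1}{M{\left(0 \right)} + z{\left(m \right)}},A{\left(1 \right)} \right)} = - 14 \left(-4 + 1\right) = - 14 \left(-3\right) = \left(-1\right) \left(-42\right) = 42$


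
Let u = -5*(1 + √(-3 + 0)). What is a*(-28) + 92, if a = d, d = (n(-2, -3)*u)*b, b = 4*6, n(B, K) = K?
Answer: -9988 - 10080*I*√3 ≈ -9988.0 - 17459.0*I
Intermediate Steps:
u = -5 - 5*I*√3 (u = -5*(1 + √(-3)) = -5*(1 + I*√3) = -5 - 5*I*√3 ≈ -5.0 - 8.6602*I)
b = 24
d = 360 + 360*I*√3 (d = -3*(-5 - 5*I*√3)*24 = (15 + 15*I*√3)*24 = 360 + 360*I*√3 ≈ 360.0 + 623.54*I)
a = 360 + 360*I*√3 ≈ 360.0 + 623.54*I
a*(-28) + 92 = (360 + 360*I*√3)*(-28) + 92 = (-10080 - 10080*I*√3) + 92 = -9988 - 10080*I*√3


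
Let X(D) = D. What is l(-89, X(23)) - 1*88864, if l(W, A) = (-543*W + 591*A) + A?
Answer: -26921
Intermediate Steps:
l(W, A) = -543*W + 592*A
l(-89, X(23)) - 1*88864 = (-543*(-89) + 592*23) - 1*88864 = (48327 + 13616) - 88864 = 61943 - 88864 = -26921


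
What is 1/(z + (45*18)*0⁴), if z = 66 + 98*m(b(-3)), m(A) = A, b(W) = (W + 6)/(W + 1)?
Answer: -1/81 ≈ -0.012346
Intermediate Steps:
b(W) = (6 + W)/(1 + W)
z = -81 (z = 66 + 98*((6 - 3)/(1 - 3)) = 66 + 98*(3/(-2)) = 66 + 98*(-½*3) = 66 + 98*(-3/2) = 66 - 147 = -81)
1/(z + (45*18)*0⁴) = 1/(-81 + (45*18)*0⁴) = 1/(-81 + 810*0) = 1/(-81 + 0) = 1/(-81) = -1/81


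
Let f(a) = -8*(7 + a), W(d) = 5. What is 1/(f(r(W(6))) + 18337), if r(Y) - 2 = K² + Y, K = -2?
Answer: 1/18193 ≈ 5.4966e-5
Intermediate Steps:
r(Y) = 6 + Y (r(Y) = 2 + ((-2)² + Y) = 2 + (4 + Y) = 6 + Y)
f(a) = -56 - 8*a
1/(f(r(W(6))) + 18337) = 1/((-56 - 8*(6 + 5)) + 18337) = 1/((-56 - 8*11) + 18337) = 1/((-56 - 88) + 18337) = 1/(-144 + 18337) = 1/18193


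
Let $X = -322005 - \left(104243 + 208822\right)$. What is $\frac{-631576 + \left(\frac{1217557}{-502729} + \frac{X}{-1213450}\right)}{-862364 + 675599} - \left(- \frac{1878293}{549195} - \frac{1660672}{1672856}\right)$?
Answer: $\frac{679895107278809380105204627}{87227857105210478315748075} \approx 7.7945$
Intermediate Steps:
$X = -635070$ ($X = -322005 - 313065 = -635070$)
$\frac{-631576 + \left(\frac{1217557}{-502729} + \frac{X}{-1213450}\right)}{-862364 + 675599} - \left(- \frac{1878293}{549195} - \frac{1660672}{1672856}\right) = \frac{-631576 + \left(\frac{1217557}{-502729} - \frac{635070}{-1213450}\right)}{-862364 + 675599} - \left(- \frac{1878293}{549195} - \frac{1660672}{1672856}\right) = \frac{-631576 + \left(1217557 \left(- \frac{1}{502729}\right) - - \frac{63507}{121345}\right)}{-186765} - \left(\left(-1878293\right) \frac{1}{549195} - \frac{207584}{209107}\right) = \left(-631576 + \left(- \frac{1217557}{502729} + \frac{63507}{121345}\right)\right) \left(- \frac{1}{186765}\right) - \left(- \frac{1878293}{549195} - \frac{207584}{209107}\right) = \left(-631576 - \frac{115817643562}{61003650505}\right) \left(- \frac{1}{186765}\right) - - \frac{506768309231}{114840518865} = \left(- \frac{38528557388989442}{61003650505}\right) \left(- \frac{1}{186765}\right) + \frac{506768309231}{114840518865} = \frac{38528557388989442}{11393346786566325} + \frac{506768309231}{114840518865} = \frac{679895107278809380105204627}{87227857105210478315748075}$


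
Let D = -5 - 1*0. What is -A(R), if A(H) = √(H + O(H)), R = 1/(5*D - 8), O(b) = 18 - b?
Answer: -3*√2 ≈ -4.2426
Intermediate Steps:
D = -5 (D = -5 + 0 = -5)
R = -1/33 (R = 1/(5*(-5) - 8) = 1/(-25 - 8) = 1/(-33) = -1/33 ≈ -0.030303)
A(H) = 3*√2 (A(H) = √(H + (18 - H)) = √18 = 3*√2)
-A(R) = -3*√2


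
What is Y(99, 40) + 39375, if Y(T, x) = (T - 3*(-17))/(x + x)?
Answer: 315015/8 ≈ 39377.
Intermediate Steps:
Y(T, x) = (51 + T)/(2*x) (Y(T, x) = (T + 51)/((2*x)) = (51 + T)*(1/(2*x)) = (51 + T)/(2*x))
Y(99, 40) + 39375 = (½)*(51 + 99)/40 + 39375 = (½)*(1/40)*150 + 39375 = 15/8 + 39375 = 315015/8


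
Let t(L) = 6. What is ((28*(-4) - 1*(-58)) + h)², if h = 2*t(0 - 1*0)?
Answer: 1764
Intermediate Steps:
h = 12 (h = 2*6 = 12)
((28*(-4) - 1*(-58)) + h)² = ((28*(-4) - 1*(-58)) + 12)² = ((-112 + 58) + 12)² = (-54 + 12)² = (-42)² = 1764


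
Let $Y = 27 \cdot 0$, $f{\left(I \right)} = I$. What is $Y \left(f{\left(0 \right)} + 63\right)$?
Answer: $0$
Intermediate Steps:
$Y = 0$
$Y \left(f{\left(0 \right)} + 63\right) = 0 \left(0 + 63\right) = 0 \cdot 63 = 0$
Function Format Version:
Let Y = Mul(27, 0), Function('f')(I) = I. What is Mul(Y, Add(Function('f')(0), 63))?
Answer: 0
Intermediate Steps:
Y = 0
Mul(Y, Add(Function('f')(0), 63)) = Mul(0, Add(0, 63)) = Mul(0, 63) = 0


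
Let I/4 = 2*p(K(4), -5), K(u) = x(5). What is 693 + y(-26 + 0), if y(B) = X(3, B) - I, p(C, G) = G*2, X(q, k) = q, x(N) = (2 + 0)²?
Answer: 776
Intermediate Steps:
x(N) = 4 (x(N) = 2² = 4)
K(u) = 4
p(C, G) = 2*G
I = -80 (I = 4*(2*(2*(-5))) = 4*(2*(-10)) = 4*(-20) = -80)
y(B) = 83 (y(B) = 3 - 1*(-80) = 3 + 80 = 83)
693 + y(-26 + 0) = 693 + 83 = 776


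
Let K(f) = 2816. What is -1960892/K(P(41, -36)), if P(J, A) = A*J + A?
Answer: -490223/704 ≈ -696.34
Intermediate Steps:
P(J, A) = A + A*J
-1960892/K(P(41, -36)) = -1960892/2816 = -1960892*1/2816 = -490223/704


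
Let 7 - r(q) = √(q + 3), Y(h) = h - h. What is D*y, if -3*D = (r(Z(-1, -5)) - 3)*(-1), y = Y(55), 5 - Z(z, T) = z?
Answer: 0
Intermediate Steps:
Y(h) = 0
Z(z, T) = 5 - z
r(q) = 7 - √(3 + q) (r(q) = 7 - √(q + 3) = 7 - √(3 + q))
y = 0
D = ⅓ (D = -((7 - √(3 + (5 - 1*(-1)))) - 3)*(-1)/3 = -((7 - √(3 + (5 + 1))) - 3)*(-1)/3 = -((7 - √(3 + 6)) - 3)*(-1)/3 = -((7 - √9) - 3)*(-1)/3 = -((7 - 1*3) - 3)*(-1)/3 = -((7 - 3) - 3)*(-1)/3 = -(4 - 3)*(-1)/3 = -(-1)/3 = -⅓*(-1) = ⅓ ≈ 0.33333)
D*y = (⅓)*0 = 0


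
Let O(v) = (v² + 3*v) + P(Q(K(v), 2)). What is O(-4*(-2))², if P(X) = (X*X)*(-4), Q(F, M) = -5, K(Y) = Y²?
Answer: 144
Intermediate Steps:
P(X) = -4*X² (P(X) = X²*(-4) = -4*X²)
O(v) = -100 + v² + 3*v (O(v) = (v² + 3*v) - 4*(-5)² = (v² + 3*v) - 4*25 = (v² + 3*v) - 100 = -100 + v² + 3*v)
O(-4*(-2))² = (-100 + (-4*(-2))² + 3*(-4*(-2)))² = (-100 + 8² + 3*8)² = (-100 + 64 + 24)² = (-12)² = 144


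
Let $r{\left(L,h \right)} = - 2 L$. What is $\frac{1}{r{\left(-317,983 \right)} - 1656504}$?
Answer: $- \frac{1}{1655870} \approx -6.0391 \cdot 10^{-7}$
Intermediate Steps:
$\frac{1}{r{\left(-317,983 \right)} - 1656504} = \frac{1}{\left(-2\right) \left(-317\right) - 1656504} = \frac{1}{634 - 1656504} = \frac{1}{-1655870} = - \frac{1}{1655870}$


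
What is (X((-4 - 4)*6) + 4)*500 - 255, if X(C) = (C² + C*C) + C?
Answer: 2281745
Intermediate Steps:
X(C) = C + 2*C² (X(C) = (C² + C²) + C = 2*C² + C = C + 2*C²)
(X((-4 - 4)*6) + 4)*500 - 255 = (((-4 - 4)*6)*(1 + 2*((-4 - 4)*6)) + 4)*500 - 255 = ((-8*6)*(1 + 2*(-8*6)) + 4)*500 - 255 = (-48*(1 + 2*(-48)) + 4)*500 - 255 = (-48*(1 - 96) + 4)*500 - 255 = (-48*(-95) + 4)*500 - 255 = (4560 + 4)*500 - 255 = 4564*500 - 255 = 2282000 - 255 = 2281745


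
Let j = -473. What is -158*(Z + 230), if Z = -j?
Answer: -111074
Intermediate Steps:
Z = 473 (Z = -1*(-473) = 473)
-158*(Z + 230) = -158*(473 + 230) = -158*703 = -111074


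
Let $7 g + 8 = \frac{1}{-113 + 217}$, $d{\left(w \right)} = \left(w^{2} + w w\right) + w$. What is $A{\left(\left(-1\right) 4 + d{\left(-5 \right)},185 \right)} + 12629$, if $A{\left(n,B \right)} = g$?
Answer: $\frac{9193081}{728} \approx 12628.0$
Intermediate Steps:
$d{\left(w \right)} = w + 2 w^{2}$ ($d{\left(w \right)} = \left(w^{2} + w^{2}\right) + w = 2 w^{2} + w = w + 2 w^{2}$)
$g = - \frac{831}{728}$ ($g = - \frac{8}{7} + \frac{1}{7 \left(-113 + 217\right)} = - \frac{8}{7} + \frac{1}{7 \cdot 104} = - \frac{8}{7} + \frac{1}{7} \cdot \frac{1}{104} = - \frac{8}{7} + \frac{1}{728} = - \frac{831}{728} \approx -1.1415$)
$A{\left(n,B \right)} = - \frac{831}{728}$
$A{\left(\left(-1\right) 4 + d{\left(-5 \right)},185 \right)} + 12629 = - \frac{831}{728} + 12629 = \frac{9193081}{728}$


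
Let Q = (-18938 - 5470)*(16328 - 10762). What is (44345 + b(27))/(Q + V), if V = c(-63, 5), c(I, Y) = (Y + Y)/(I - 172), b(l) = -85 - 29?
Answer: -2078857/6385181618 ≈ -0.00032558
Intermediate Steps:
b(l) = -114
c(I, Y) = 2*Y/(-172 + I) (c(I, Y) = (2*Y)/(-172 + I) = 2*Y/(-172 + I))
Q = -135854928 (Q = -24408*5566 = -135854928)
V = -2/47 (V = 2*5/(-172 - 63) = 2*5/(-235) = 2*5*(-1/235) = -2/47 ≈ -0.042553)
(44345 + b(27))/(Q + V) = (44345 - 114)/(-135854928 - 2/47) = 44231/(-6385181618/47) = 44231*(-47/6385181618) = -2078857/6385181618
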